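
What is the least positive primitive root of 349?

φ(349) = 349 − 1 = 348 = 2^2 · 3 · 29.
Test candidates g = 2, 3, … against the prime factors q ∈ {2, 3, 29} of φ(349): g is a generator iff g^(348/q) ≢ 1 for every such q.
g = 2: 2^174 ≡ 348; 2^116 ≡ 226; 2^12 ≡ 257 — none is 1, so 2 is a primitive root.
Hence the least primitive root of 349 is 2.

2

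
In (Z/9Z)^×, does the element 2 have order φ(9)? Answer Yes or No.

Yes

φ(9) = φ(3^2) = 3·(3−1) = 6 = 2 · 3.
2 is a primitive root mod 9 iff 2^(φ(9)/q) ≢ 1 for every prime q | φ(9), i.e. q ∈ {2, 3}.
2^3 ≡ 8 (mod 9)  [q = 2: ≢ 1 ✓]
2^2 ≡ 4 (mod 9)  [q = 3: ≢ 1 ✓]
Every test exponent gives a nontrivial residue, hence 2 generates the full group.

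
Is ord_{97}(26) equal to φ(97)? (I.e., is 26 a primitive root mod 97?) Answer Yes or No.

φ(97) = 97 − 1 = 96 = 2^5 · 3.
An element g generates (Z/97Z)^× iff g^(96/q) ≢ 1 (mod 97) for each prime q ∈ {2, 3}.
26^48 ≡ 96 (mod 97)  [q = 2: ≢ 1 ✓]
26^32 ≡ 61 (mod 97)  [q = 3: ≢ 1 ✓]
Every test exponent gives a nontrivial residue, hence 26 generates the full group.

Yes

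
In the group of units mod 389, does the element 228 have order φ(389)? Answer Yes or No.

φ(389) = 389 − 1 = 388 = 2^2 · 97.
Test 228^(388/q) mod 389 for each prime factor q of 388:
228^194 ≡ 388 (mod 389)  [q = 2: ≢ 1 ✓]
228^4 ≡ 325 (mod 389)  [q = 97: ≢ 1 ✓]
All checks pass, so 228 has order 388 and is a primitive root modulo 389.

Yes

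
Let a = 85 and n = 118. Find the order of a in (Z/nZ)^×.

ord(85) | φ(118) = φ(2)·φ(59) = 1·58 = 58 = 2 · 29.
Divisors of 58: 1, 2, 29, 58.
Compute 85^d (mod 118) for the divisors d until we hit 1:
85^1 ≡ 85
85^2 ≡ 27
85^29 ≡ 1
The smallest such exponent is 29, so the order of 85 is 29.

29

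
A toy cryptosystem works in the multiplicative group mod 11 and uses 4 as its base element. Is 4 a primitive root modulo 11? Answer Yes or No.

No

φ(11) = 11 − 1 = 10 = 2 · 5.
4 is a primitive root mod 11 iff 4^(φ(11)/q) ≢ 1 for every prime q | φ(11), i.e. q ∈ {2, 5}.
4^5 ≡ 1 (mod 11)  [q = 2: ≡ 1 ✗]
4^2 ≡ 5 (mod 11)  [q = 5: ≢ 1 ✓]
Since 4^5 ≡ 1, the order of 4 divides 5 < 10, so 4 is not a primitive root.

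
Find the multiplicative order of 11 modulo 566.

141

By Lagrange's theorem, ord_566(11) divides φ(566) = φ(2)·φ(283) = 1·282 = 282 = 2 · 3 · 47.
Divisors of 282: 1, 2, 3, 6, 47, 94, 141, 282.
Check 11^d mod 566 for each divisor in increasing order:
11^1 ≡ 11 (mod 566)
11^2 ≡ 121 (mod 566)
11^3 ≡ 199 (mod 566)
11^6 ≡ 547 (mod 566)
11^47 ≡ 521 (mod 566)
11^94 ≡ 327 (mod 566)
11^141 ≡ 1 (mod 566) ✓
So ord_566(11) = 141.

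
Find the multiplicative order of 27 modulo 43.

14

By Lagrange's theorem, ord_43(27) divides φ(43) = 43 − 1 = 42 = 2 · 3 · 7.
Divisors of 42: 1, 2, 3, 6, 7, 14, 21, 42.
Test each divisor d:
27^1 ≡ 27
27^2 ≡ 41
27^3 ≡ 32
27^6 ≡ 35
27^7 ≡ 42
27^14 ≡ 1
Hence ord(27) = 14.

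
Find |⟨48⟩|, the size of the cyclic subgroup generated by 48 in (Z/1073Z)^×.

ord(48) | φ(1073) = φ(29·37) = (29−1)·(37−1) = 28·36 = 1008 = 2^4 · 3^2 · 7.
Divisors of 1008: 1, 2, 3, 4, 6, 7, 8, 9, 12, 14, 16, 18, 21, 24, 28, 36, 42, 48, 56, 63, 72, 84, 112, 126, 144, 168, 252, 336, 504, 1008.
Evaluate successive powers at the divisors of 1008:
48^1 ≡ 48
48^2 ≡ 158
48^3 ≡ 73
48^4 ≡ 285
48^6 ≡ 1037
48^7 ≡ 418
48^8 ≡ 750
48^9 ≡ 591
48^12 ≡ 223
48^14 ≡ 898
48^16 ≡ 248
48^18 ≡ 556
48^21 ≡ 887
48^24 ≡ 371
48^28 ≡ 581
48^36 ≡ 112
48^42 ≡ 260
48^48 ≡ 297
48^56 ≡ 639
48^63 ≡ 998
48^72 ≡ 741
48^84 ≡ 1
Hence ord(48) = 84.

84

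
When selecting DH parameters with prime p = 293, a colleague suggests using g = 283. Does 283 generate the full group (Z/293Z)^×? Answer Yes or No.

No

φ(293) = 293 − 1 = 292 = 2^2 · 73.
283 is a primitive root mod 293 iff 283^(φ(293)/q) ≢ 1 for every prime q | φ(293), i.e. q ∈ {2, 73}.
283^146 ≡ 1 (mod 293)  [q = 2: ≡ 1 ✗]
283^4 ≡ 38 (mod 293)  [q = 73: ≢ 1 ✓]
Since 283^146 ≡ 1, the order of 283 divides 146 < 292, so 283 is not a primitive root.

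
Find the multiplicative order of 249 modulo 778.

The order of 249 must divide φ(778) = φ(2)·φ(389) = 1·388 = 388 = 2^2 · 97.
Divisors of 388: 1, 2, 4, 97, 194, 388.
Test each divisor d:
249^1 ≡ 249
249^2 ≡ 539
249^4 ≡ 327
249^97 ≡ 1
Hence ord(249) = 97.

97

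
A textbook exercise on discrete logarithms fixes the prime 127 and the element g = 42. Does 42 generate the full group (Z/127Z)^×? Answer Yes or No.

φ(127) = 127 − 1 = 126 = 2 · 3^2 · 7.
It suffices to check that the order of 42 is not a proper divisor of 126: compute 42^(126/q) for q ∈ {2, 3, 7}.
42^63 ≡ 1 (mod 127)  [q = 2: ≡ 1 ✗]
42^42 ≡ 19 (mod 127)  [q = 3: ≢ 1 ✓]
42^18 ≡ 32 (mod 127)  [q = 7: ≢ 1 ✓]
Since 42^63 ≡ 1, the order of 42 divides 63 < 126, so 42 is not a primitive root.

No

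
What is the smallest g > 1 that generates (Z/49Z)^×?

φ(49) = φ(7^2) = 7·(7−1) = 42 = 2 · 3 · 7.
Test candidates g = 2, 3, … against the prime factors q ∈ {2, 3, 7} of φ(49): g is a generator iff g^(42/q) ≢ 1 for every such q.
g = 2: 2^21 ≡ 1 — hits 1, so not a primitive root.
g = 3: 3^21 ≡ 48; 3^14 ≡ 30; 3^6 ≡ 43 — none is 1, so 3 is a primitive root.
Hence the least primitive root of 49 is 3.

3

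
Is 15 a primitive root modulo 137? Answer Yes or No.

No

φ(137) = 137 − 1 = 136 = 2^3 · 17.
An element g generates (Z/137Z)^× iff g^(136/q) ≢ 1 (mod 137) for each prime q ∈ {2, 17}.
15^68 ≡ 1 (mod 137)  [q = 2: ≡ 1 ✗]
15^8 ≡ 115 (mod 137)  [q = 17: ≢ 1 ✓]
The check at q = 2 fails, so 15 generates a proper subgroup.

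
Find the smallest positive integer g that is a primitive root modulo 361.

φ(361) = φ(19^2) = 19·(19−1) = 342 = 2 · 3^2 · 19.
Test candidates g = 2, 3, … against the prime factors q ∈ {2, 3, 19} of φ(361): g is a generator iff g^(342/q) ≢ 1 for every such q.
g = 2: 2^171 ≡ 360; 2^114 ≡ 292; 2^18 ≡ 58 — none is 1, so 2 is a primitive root.
Hence the least primitive root of 361 is 2.

2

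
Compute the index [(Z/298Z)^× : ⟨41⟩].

1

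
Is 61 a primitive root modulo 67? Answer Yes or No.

φ(67) = 67 − 1 = 66 = 2 · 3 · 11.
61 is a primitive root mod 67 iff 61^(φ(67)/q) ≢ 1 for every prime q | φ(67), i.e. q ∈ {2, 3, 11}.
61^33 ≡ 66 (mod 67)  [q = 2: ≢ 1 ✓]
61^22 ≡ 37 (mod 67)  [q = 3: ≢ 1 ✓]
61^6 ≡ 24 (mod 67)  [q = 11: ≢ 1 ✓]
Every test exponent gives a nontrivial residue, hence 61 generates the full group.

Yes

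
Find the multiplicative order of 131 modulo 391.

Since 131 ∈ (Z/391Z)^×, its order divides φ(391) = φ(17·23) = (17−1)·(23−1) = 16·22 = 352 = 2^5 · 11.
Divisors of 352: 1, 2, 4, 8, 11, 16, 22, 32, 44, 88, 176, 352.
Test each divisor d:
131^1 ≡ 131
131^2 ≡ 348
131^4 ≡ 285
131^8 ≡ 288
131^11 ≡ 346
131^16 ≡ 52
131^22 ≡ 70
131^32 ≡ 358
131^44 ≡ 208
131^88 ≡ 254
131^176 ≡ 1
Hence ord(131) = 176.

176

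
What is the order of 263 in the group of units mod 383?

191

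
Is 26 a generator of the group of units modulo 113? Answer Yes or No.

φ(113) = 113 − 1 = 112 = 2^4 · 7.
It suffices to check that the order of 26 is not a proper divisor of 112: compute 26^(112/q) for q ∈ {2, 7}.
26^56 ≡ 1 (mod 113)  [q = 2: ≡ 1 ✗]
26^16 ≡ 30 (mod 113)  [q = 7: ≢ 1 ✓]
The check at q = 2 fails, so 26 generates a proper subgroup.

No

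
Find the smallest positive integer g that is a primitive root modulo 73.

5

φ(73) = 73 − 1 = 72 = 2^3 · 3^2.
Test candidates g = 2, 3, … against the prime factors q ∈ {2, 3} of φ(73): g is a generator iff g^(72/q) ≢ 1 for every such q.
g = 2: 2^36 ≡ 1 — hits 1, so not a primitive root.
g = 3: 3^36 ≡ 1 — hits 1, so not a primitive root.
g = 4: 4^36 ≡ 1 — hits 1, so not a primitive root.
g = 5: 5^36 ≡ 72; 5^24 ≡ 8 — none is 1, so 5 is a primitive root.
Hence the least primitive root of 73 is 5.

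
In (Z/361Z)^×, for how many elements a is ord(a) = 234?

φ(361) = φ(19^2) = 19·(19−1) = 342 = 2 · 3^2 · 19.
In a cyclic group of order 342, there are φ(d) elements of order d for each divisor d of 342, and zero for non-divisors.
Since 234 ∤ 342, the count is 0.

0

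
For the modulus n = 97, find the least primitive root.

φ(97) = 97 − 1 = 96 = 2^5 · 3.
Test candidates g = 2, 3, … against the prime factors q ∈ {2, 3} of φ(97): g is a generator iff g^(96/q) ≢ 1 for every such q.
g = 2: 2^48 ≡ 1 — hits 1, so not a primitive root.
g = 3: 3^48 ≡ 1 — hits 1, so not a primitive root.
g = 4: 4^48 ≡ 1 — hits 1, so not a primitive root.
g = 5: 5^48 ≡ 96; 5^32 ≡ 35 — none is 1, so 5 is a primitive root.
The smallest primitive root modulo 97 is 5.

5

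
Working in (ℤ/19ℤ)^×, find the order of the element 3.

ord(3) | φ(19) = 19 − 1 = 18 = 2 · 3^2.
Divisors of 18: 1, 2, 3, 6, 9, 18.
Compute 3^d (mod 19) for the divisors d until we hit 1:
3^1 ≡ 3
3^2 ≡ 9
3^3 ≡ 8
3^6 ≡ 7
3^9 ≡ 18
3^18 ≡ 1
Therefore the multiplicative order of 3 modulo 19 is 18.

18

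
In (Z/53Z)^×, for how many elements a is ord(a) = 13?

φ(53) = 53 − 1 = 52 = 2^2 · 13.
In a cyclic group of order 52, there are φ(d) elements of order d for each divisor d of 52, and zero for non-divisors.
13 | 52, and φ(13) = 13 − 1 = 12.

12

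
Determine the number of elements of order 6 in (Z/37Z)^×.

2

φ(37) = 37 − 1 = 36 = 2^2 · 3^2.
In a cyclic group of order 36, there are φ(d) elements of order d for each divisor d of 36, and zero for non-divisors.
6 = 2 · 3 divides 36, and φ(6) = 2.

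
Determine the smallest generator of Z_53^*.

2

φ(53) = 53 − 1 = 52 = 2^2 · 13.
Test candidates g = 2, 3, … against the prime factors q ∈ {2, 13} of φ(53): g is a generator iff g^(52/q) ≢ 1 for every such q.
g = 2: 2^26 ≡ 52; 2^4 ≡ 16 — none is 1, so 2 is a primitive root.
So 2 is the smallest generator of (Z/53Z)^×.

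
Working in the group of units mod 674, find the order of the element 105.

48

ord(105) | φ(674) = φ(2)·φ(337) = 1·336 = 336 = 2^4 · 3 · 7.
Divisors of 336: 1, 2, 3, 4, 6, 7, 8, 12, 14, 16, 21, 24, 28, 42, 48, 56, 84, 112, 168, 336.
Evaluate successive powers at the divisors of 336:
105^1 ≡ 105 (mod 674)
105^2 ≡ 241 (mod 674)
105^3 ≡ 367 (mod 674)
105^4 ≡ 117 (mod 674)
105^6 ≡ 563 (mod 674)
105^7 ≡ 477 (mod 674)
105^8 ≡ 209 (mod 674)
105^12 ≡ 189 (mod 674)
105^14 ≡ 391 (mod 674)
105^16 ≡ 545 (mod 674)
105^21 ≡ 483 (mod 674)
105^24 ≡ 673 (mod 674)
105^28 ≡ 557 (mod 674)
105^42 ≡ 85 (mod 674)
105^48 ≡ 1 (mod 674) ✓
Therefore the multiplicative order of 105 modulo 674 is 48.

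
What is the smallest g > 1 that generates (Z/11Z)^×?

φ(11) = 11 − 1 = 10 = 2 · 5.
g is a primitive root iff g^(10/q) ≢ 1 (mod 11) for each prime q ∈ {2, 5}.
g = 2: 2^5 ≡ 10; 2^2 ≡ 4 — none is 1, so 2 is a primitive root.
So 2 is the smallest generator of (Z/11Z)^×.

2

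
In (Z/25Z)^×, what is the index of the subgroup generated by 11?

4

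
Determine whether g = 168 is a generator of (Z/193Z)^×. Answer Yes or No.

φ(193) = 193 − 1 = 192 = 2^6 · 3.
It suffices to check that the order of 168 is not a proper divisor of 192: compute 168^(192/q) for q ∈ {2, 3}.
168^96 ≡ 1 (mod 193)  [q = 2: ≡ 1 ✗]
168^64 ≡ 108 (mod 193)  [q = 3: ≢ 1 ✓]
168^96 ≡ 1 shows ord(168) | 96, strictly less than φ(193); not a primitive root.

No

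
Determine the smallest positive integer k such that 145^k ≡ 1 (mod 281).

ord(145) | φ(281) = 281 − 1 = 280 = 2^3 · 5 · 7.
Divisors of 280: 1, 2, 4, 5, 7, 8, 10, 14, 20, 28, 35, 40, 56, 70, 140, 280.
Evaluate successive powers at the divisors of 280:
145^1 ≡ 145 (mod 281)
145^2 ≡ 231 (mod 281)
145^4 ≡ 252 (mod 281)
145^5 ≡ 10 (mod 281)
145^7 ≡ 62 (mod 281)
145^8 ≡ 279 (mod 281)
145^10 ≡ 100 (mod 281)
145^14 ≡ 191 (mod 281)
145^20 ≡ 165 (mod 281)
145^28 ≡ 232 (mod 281)
145^35 ≡ 53 (mod 281)
145^40 ≡ 249 (mod 281)
145^56 ≡ 153 (mod 281)
145^70 ≡ 280 (mod 281)
145^140 ≡ 1 (mod 281) ✓
Hence ord(145) = 140.

140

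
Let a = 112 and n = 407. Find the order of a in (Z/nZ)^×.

ord(112) | φ(407) = φ(11·37) = (11−1)·(37−1) = 10·36 = 360 = 2^3 · 3^2 · 5.
Divisors of 360: 1, 2, 3, 4, 5, 6, 8, 9, 10, 12, 15, 18, 20, 24, 30, 36, 40, 45, 60, 72, 90, 120, 180, 360.
Compute 112^d (mod 407) for the divisors d until we hit 1:
112^1 ≡ 112 (mod 407)
112^2 ≡ 334 (mod 407)
112^3 ≡ 371 (mod 407)
112^4 ≡ 38 (mod 407)
112^5 ≡ 186 (mod 407)
112^6 ≡ 75 (mod 407)
112^8 ≡ 223 (mod 407)
112^9 ≡ 149 (mod 407)
112^10 ≡ 1 (mod 407) ✓
The smallest such exponent is 10, so the order of 112 is 10.

10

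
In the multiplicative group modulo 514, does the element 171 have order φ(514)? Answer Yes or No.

φ(514) = φ(2)·φ(257) = 1·256 = 256 = 2^8.
171 is a primitive root mod 514 iff 171^(φ(514)/q) ≢ 1 for every prime q | φ(514), i.e. q ∈ {2}.
171^128 ≡ 513 (mod 514)  [q = 2: ≢ 1 ✓]
None equal 1, so ord_514(171) = 256: 171 is a primitive root.

Yes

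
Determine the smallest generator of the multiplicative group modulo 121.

2

φ(121) = φ(11^2) = 11·(11−1) = 110 = 2 · 5 · 11.
g is a primitive root iff g^(110/q) ≢ 1 (mod 121) for each prime q ∈ {2, 5, 11}.
g = 2: 2^55 ≡ 120; 2^22 ≡ 81; 2^10 ≡ 56 — none is 1, so 2 is a primitive root.
The smallest primitive root modulo 121 is 2.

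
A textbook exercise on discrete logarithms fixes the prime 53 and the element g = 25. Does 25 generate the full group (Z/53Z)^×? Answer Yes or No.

No

φ(53) = 53 − 1 = 52 = 2^2 · 13.
Test 25^(52/q) mod 53 for each prime factor q of 52:
25^26 ≡ 1 (mod 53)  [q = 2: ≡ 1 ✗]
25^4 ≡ 15 (mod 53)  [q = 13: ≢ 1 ✓]
Since 25^26 ≡ 1, the order of 25 divides 26 < 52, so 25 is not a primitive root.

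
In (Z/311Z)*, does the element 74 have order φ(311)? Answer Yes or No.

Yes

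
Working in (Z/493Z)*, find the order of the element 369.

112

ord(369) | φ(493) = φ(17·29) = (17−1)·(29−1) = 16·28 = 448 = 2^6 · 7.
Divisors of 448: 1, 2, 4, 7, 8, 14, 16, 28, 32, 56, 64, 112, 224, 448.
Test each divisor d:
369^1 ≡ 369 (mod 493)
369^2 ≡ 93 (mod 493)
369^4 ≡ 268 (mod 493)
369^7 ≡ 41 (mod 493)
369^8 ≡ 339 (mod 493)
369^14 ≡ 202 (mod 493)
369^16 ≡ 52 (mod 493)
369^28 ≡ 378 (mod 493)
369^32 ≡ 239 (mod 493)
369^56 ≡ 407 (mod 493)
369^64 ≡ 426 (mod 493)
369^112 ≡ 1 (mod 493) ✓
So ord_493(369) = 112.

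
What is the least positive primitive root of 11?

2

φ(11) = 11 − 1 = 10 = 2 · 5.
g is a primitive root iff g^(10/q) ≢ 1 (mod 11) for each prime q ∈ {2, 5}.
g = 2: 2^5 ≡ 10; 2^2 ≡ 4 — none is 1, so 2 is a primitive root.
The smallest primitive root modulo 11 is 2.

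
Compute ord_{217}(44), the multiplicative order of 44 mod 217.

30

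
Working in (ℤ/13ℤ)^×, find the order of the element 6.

12

Since 6 ∈ (Z/13Z)^×, its order divides φ(13) = 13 − 1 = 12 = 2^2 · 3.
Divisors of 12: 1, 2, 3, 4, 6, 12.
Evaluate successive powers at the divisors of 12:
6^1 ≡ 6
6^2 ≡ 10
6^3 ≡ 8
6^4 ≡ 9
6^6 ≡ 12
6^12 ≡ 1
So ord_13(6) = 12.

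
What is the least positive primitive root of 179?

2

φ(179) = 179 − 1 = 178 = 2 · 89.
g is a primitive root iff g^(178/q) ≢ 1 (mod 179) for each prime q ∈ {2, 89}.
g = 2: 2^89 ≡ 178; 2^2 ≡ 4 — none is 1, so 2 is a primitive root.
Hence the least primitive root of 179 is 2.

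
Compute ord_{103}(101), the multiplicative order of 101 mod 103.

By Lagrange's theorem, ord_103(101) divides φ(103) = 103 − 1 = 102 = 2 · 3 · 17.
Divisors of 102: 1, 2, 3, 6, 17, 34, 51, 102.
Test each divisor d:
101^1 ≡ 101 (mod 103)
101^2 ≡ 4 (mod 103)
101^3 ≡ 95 (mod 103)
101^6 ≡ 64 (mod 103)
101^17 ≡ 47 (mod 103)
101^34 ≡ 46 (mod 103)
101^51 ≡ 102 (mod 103)
101^102 ≡ 1 (mod 103) ✓
So ord_103(101) = 102.

102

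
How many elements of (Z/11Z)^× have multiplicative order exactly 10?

φ(11) = 11 − 1 = 10 = 2 · 5.
In a cyclic group of order 10, there are φ(d) elements of order d for each divisor d of 10, and zero for non-divisors.
10 = 2 · 5 divides 10, and φ(10) = 4.

4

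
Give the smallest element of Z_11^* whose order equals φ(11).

2

φ(11) = 11 − 1 = 10 = 2 · 5.
g is a primitive root iff g^(10/q) ≢ 1 (mod 11) for each prime q ∈ {2, 5}.
g = 2: 2^5 ≡ 10; 2^2 ≡ 4 — none is 1, so 2 is a primitive root.
The smallest primitive root modulo 11 is 2.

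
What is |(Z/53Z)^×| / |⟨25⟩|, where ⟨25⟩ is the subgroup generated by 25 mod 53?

By Lagrange's theorem, ord_53(25) divides φ(53) = 53 − 1 = 52 = 2^2 · 13.
Divisors of 52: 1, 2, 4, 13, 26, 52.
Test each divisor d:
25^1 ≡ 25
25^2 ≡ 42
25^4 ≡ 15
25^13 ≡ 52
25^26 ≡ 1
Thus |⟨25⟩| = ord(25) = 26.
Index = |(Z/53Z)^×| / |⟨25⟩| = 52 / 26 = 2.

2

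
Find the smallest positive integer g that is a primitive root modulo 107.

φ(107) = 107 − 1 = 106 = 2 · 53.
g is a primitive root iff g^(106/q) ≢ 1 (mod 107) for each prime q ∈ {2, 53}.
g = 2: 2^53 ≡ 106; 2^2 ≡ 4 — none is 1, so 2 is a primitive root.
Hence the least primitive root of 107 is 2.

2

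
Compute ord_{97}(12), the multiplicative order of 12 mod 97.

By Lagrange's theorem, ord_97(12) divides φ(97) = 97 − 1 = 96 = 2^5 · 3.
Divisors of 96: 1, 2, 3, 4, 6, 8, 12, 16, 24, 32, 48, 96.
Check 12^d mod 97 for each divisor in increasing order:
12^1 ≡ 12
12^2 ≡ 47
12^3 ≡ 79
12^4 ≡ 75
12^6 ≡ 33
12^8 ≡ 96
12^12 ≡ 22
12^16 ≡ 1
Therefore the multiplicative order of 12 modulo 97 is 16.

16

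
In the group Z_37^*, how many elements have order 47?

0

φ(37) = 37 − 1 = 36 = 2^2 · 3^2.
Since (Z/37Z)^× is cyclic of order 36, the number of elements of order d is φ(d) when d | 36 and 0 otherwise.
47 does not divide 36, so no element of (Z/37Z)^× has order 47.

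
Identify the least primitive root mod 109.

φ(109) = 109 − 1 = 108 = 2^2 · 3^3.
Test candidates g = 2, 3, … against the prime factors q ∈ {2, 3} of φ(109): g is a generator iff g^(108/q) ≢ 1 for every such q.
g = 2: 2^54 ≡ 108; 2^36 ≡ 1 — hits 1, so not a primitive root.
g = 3: 3^54 ≡ 1 — hits 1, so not a primitive root.
g = 4: 4^54 ≡ 1 — hits 1, so not a primitive root.
g = 5: 5^54 ≡ 1 — hits 1, so not a primitive root.
g = 6: 6^54 ≡ 108; 6^36 ≡ 63 — none is 1, so 6 is a primitive root.
Hence the least primitive root of 109 is 6.

6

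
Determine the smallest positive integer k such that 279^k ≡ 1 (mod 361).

By Lagrange's theorem, ord_361(279) divides φ(361) = φ(19^2) = 19·(19−1) = 342 = 2 · 3^2 · 19.
Divisors of 342: 1, 2, 3, 6, 9, 18, 19, 38, 57, 114, 171, 342.
Compute 279^d (mod 361) for the divisors d until we hit 1:
279^1 ≡ 279 (mod 361)
279^2 ≡ 226 (mod 361)
279^3 ≡ 240 (mod 361)
279^6 ≡ 201 (mod 361)
279^9 ≡ 227 (mod 361)
279^18 ≡ 267 (mod 361)
279^19 ≡ 127 (mod 361)
279^38 ≡ 245 (mod 361)
279^57 ≡ 69 (mod 361)
279^114 ≡ 68 (mod 361)
279^171 ≡ 360 (mod 361)
279^342 ≡ 1 (mod 361) ✓
Therefore the multiplicative order of 279 modulo 361 is 342.

342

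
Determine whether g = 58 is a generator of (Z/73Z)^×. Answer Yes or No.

Yes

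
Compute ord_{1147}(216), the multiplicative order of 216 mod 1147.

ord(216) | φ(1147) = φ(31·37) = (31−1)·(37−1) = 30·36 = 1080 = 2^3 · 3^3 · 5.
Divisors of 1080: 1, 2, 3, 4, 5, 6, 8, 9, 10, 12, 15, 18, 20, 24, 27, 30, 36, 40, 45, 54, 60, 72, 90, 108, 120, 135, 180, 216, 270, 360, 540, 1080.
Check 216^d mod 1147 for each divisor in increasing order:
216^1 ≡ 216 (mod 1147)
216^2 ≡ 776 (mod 1147)
216^3 ≡ 154 (mod 1147)
216^4 ≡ 1 (mod 1147) ✓
So ord_1147(216) = 4.

4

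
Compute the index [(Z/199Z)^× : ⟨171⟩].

3

ord(171) | φ(199) = 199 − 1 = 198 = 2 · 3^2 · 11.
Divisors of 198: 1, 2, 3, 6, 9, 11, 18, 22, 33, 66, 99, 198.
Evaluate successive powers at the divisors of 198:
171^1 ≡ 171 (mod 199)
171^2 ≡ 187 (mod 199)
171^3 ≡ 137 (mod 199)
171^6 ≡ 63 (mod 199)
171^9 ≡ 74 (mod 199)
171^11 ≡ 107 (mod 199)
171^18 ≡ 103 (mod 199)
171^22 ≡ 106 (mod 199)
171^33 ≡ 198 (mod 199)
171^66 ≡ 1 (mod 199) ✓
The order of 171 is 66, so the subgroup it generates has 66 elements.
[(Z/199Z)^× : ⟨171⟩] = 198/66 = 3.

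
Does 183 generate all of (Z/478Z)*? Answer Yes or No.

No

φ(478) = φ(2)·φ(239) = 1·238 = 238 = 2 · 7 · 17.
It suffices to check that the order of 183 is not a proper divisor of 238: compute 183^(238/q) for q ∈ {2, 7, 17}.
183^119 ≡ 1 (mod 478)  [q = 2: ≡ 1 ✗]
183^34 ≡ 201 (mod 478)  [q = 7: ≢ 1 ✓]
183^14 ≡ 163 (mod 478)  [q = 17: ≢ 1 ✓]
Since 183^119 ≡ 1, the order of 183 divides 119 < 238, so 183 is not a primitive root.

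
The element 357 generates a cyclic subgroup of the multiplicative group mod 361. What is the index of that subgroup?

1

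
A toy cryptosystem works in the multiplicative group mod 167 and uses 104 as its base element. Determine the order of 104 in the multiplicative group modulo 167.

166

Since 104 ∈ (Z/167Z)^×, its order divides φ(167) = 167 − 1 = 166 = 2 · 83.
Divisors of 166: 1, 2, 83, 166.
Test each divisor d:
104^1 ≡ 104 (mod 167)
104^2 ≡ 128 (mod 167)
104^83 ≡ 166 (mod 167)
104^166 ≡ 1 (mod 167) ✓
Therefore the multiplicative order of 104 modulo 167 is 166.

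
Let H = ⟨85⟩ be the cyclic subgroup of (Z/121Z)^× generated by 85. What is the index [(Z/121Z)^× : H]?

The order of 85 must divide φ(121) = φ(11^2) = 11·(11−1) = 110 = 2 · 5 · 11.
Divisors of 110: 1, 2, 5, 10, 11, 22, 55, 110.
Evaluate successive powers at the divisors of 110:
85^1 ≡ 85
85^2 ≡ 86
85^5 ≡ 65
85^10 ≡ 111
85^11 ≡ 118
85^22 ≡ 9
85^55 ≡ 120
85^110 ≡ 1
The order of 85 is 110, so the subgroup it generates has 110 elements.
[(Z/121Z)^× : ⟨85⟩] = 110/110 = 1.

1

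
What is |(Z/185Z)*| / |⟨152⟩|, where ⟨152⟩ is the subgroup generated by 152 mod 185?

Since 152 ∈ (Z/185Z)^×, its order divides φ(185) = φ(5·37) = (5−1)·(37−1) = 4·36 = 144 = 2^4 · 3^2.
Divisors of 144: 1, 2, 3, 4, 6, 8, 9, 12, 16, 18, 24, 36, 48, 72, 144.
Compute 152^d (mod 185) for the divisors d until we hit 1:
152^1 ≡ 152 (mod 185)
152^2 ≡ 164 (mod 185)
152^3 ≡ 138 (mod 185)
152^4 ≡ 71 (mod 185)
152^6 ≡ 174 (mod 185)
152^8 ≡ 46 (mod 185)
152^9 ≡ 147 (mod 185)
152^12 ≡ 121 (mod 185)
152^16 ≡ 81 (mod 185)
152^18 ≡ 149 (mod 185)
152^24 ≡ 26 (mod 185)
152^36 ≡ 1 (mod 185) ✓
Thus |⟨152⟩| = ord(152) = 36.
The index is φ(185) / ord(152) = 144 / 36 = 4.

4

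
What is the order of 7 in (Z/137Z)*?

68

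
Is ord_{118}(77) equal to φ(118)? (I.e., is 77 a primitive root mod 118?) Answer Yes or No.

Yes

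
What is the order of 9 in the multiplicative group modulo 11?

5

ord(9) | φ(11) = 11 − 1 = 10 = 2 · 5.
Divisors of 10: 1, 2, 5, 10.
Test each divisor d:
9^1 ≡ 9
9^2 ≡ 4
9^5 ≡ 1
Hence ord(9) = 5.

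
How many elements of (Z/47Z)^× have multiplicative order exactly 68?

0

φ(47) = 47 − 1 = 46 = 2 · 23.
In a cyclic group of order 46, there are φ(d) elements of order d for each divisor d of 46, and zero for non-divisors.
Here 46 is not a multiple of 68, so there are no elements of order 68.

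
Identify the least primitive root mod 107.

2

φ(107) = 107 − 1 = 106 = 2 · 53.
g is a primitive root iff g^(106/q) ≢ 1 (mod 107) for each prime q ∈ {2, 53}.
g = 2: 2^53 ≡ 106; 2^2 ≡ 4 — none is 1, so 2 is a primitive root.
So 2 is the smallest generator of (Z/107Z)^×.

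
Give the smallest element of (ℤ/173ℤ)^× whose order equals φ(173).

φ(173) = 173 − 1 = 172 = 2^2 · 43.
g is a primitive root iff g^(172/q) ≢ 1 (mod 173) for each prime q ∈ {2, 43}.
g = 2: 2^86 ≡ 172; 2^4 ≡ 16 — none is 1, so 2 is a primitive root.
So 2 is the smallest generator of (Z/173Z)^×.

2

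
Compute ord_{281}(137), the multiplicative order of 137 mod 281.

140

ord(137) | φ(281) = 281 − 1 = 280 = 2^3 · 5 · 7.
Divisors of 280: 1, 2, 4, 5, 7, 8, 10, 14, 20, 28, 35, 40, 56, 70, 140, 280.
Evaluate successive powers at the divisors of 280:
137^1 ≡ 137
137^2 ≡ 223
137^4 ≡ 273
137^5 ≡ 28
137^7 ≡ 62
137^8 ≡ 64
137^10 ≡ 222
137^14 ≡ 191
137^20 ≡ 109
137^28 ≡ 232
137^35 ≡ 53
137^40 ≡ 79
137^56 ≡ 153
137^70 ≡ 280
137^140 ≡ 1
The smallest such exponent is 140, so the order of 137 is 140.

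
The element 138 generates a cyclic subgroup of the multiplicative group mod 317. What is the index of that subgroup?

2

By Lagrange's theorem, ord_317(138) divides φ(317) = 317 − 1 = 316 = 2^2 · 79.
Divisors of 316: 1, 2, 4, 79, 158, 316.
Test each divisor d:
138^1 ≡ 138 (mod 317)
138^2 ≡ 24 (mod 317)
138^4 ≡ 259 (mod 317)
138^79 ≡ 316 (mod 317)
138^158 ≡ 1 (mod 317) ✓
Thus |⟨138⟩| = ord(138) = 158.
[(Z/317Z)^× : ⟨138⟩] = 316/158 = 2.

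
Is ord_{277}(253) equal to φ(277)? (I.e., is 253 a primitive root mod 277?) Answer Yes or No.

Yes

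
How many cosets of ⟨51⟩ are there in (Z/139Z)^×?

2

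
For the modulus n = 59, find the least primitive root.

φ(59) = 59 − 1 = 58 = 2 · 29.
Test candidates g = 2, 3, … against the prime factors q ∈ {2, 29} of φ(59): g is a generator iff g^(58/q) ≢ 1 for every such q.
g = 2: 2^29 ≡ 58; 2^2 ≡ 4 — none is 1, so 2 is a primitive root.
Hence the least primitive root of 59 is 2.

2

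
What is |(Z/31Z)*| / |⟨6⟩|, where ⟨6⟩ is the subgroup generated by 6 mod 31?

The order of 6 must divide φ(31) = 31 − 1 = 30 = 2 · 3 · 5.
Divisors of 30: 1, 2, 3, 5, 6, 10, 15, 30.
Check 6^d mod 31 for each divisor in increasing order:
6^1 ≡ 6
6^2 ≡ 5
6^3 ≡ 30
6^5 ≡ 26
6^6 ≡ 1
Thus |⟨6⟩| = ord(6) = 6.
Index = |(Z/31Z)^×| / |⟨6⟩| = 30 / 6 = 5.

5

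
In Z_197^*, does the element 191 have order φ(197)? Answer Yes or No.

No

φ(197) = 197 − 1 = 196 = 2^2 · 7^2.
Test 191^(196/q) mod 197 for each prime factor q of 196:
191^98 ≡ 1 (mod 197)  [q = 2: ≡ 1 ✗]
191^28 ≡ 1 (mod 197)  [q = 7: ≡ 1 ✗]
Since 191^98 ≡ 1, the order of 191 divides 98 < 196, so 191 is not a primitive root.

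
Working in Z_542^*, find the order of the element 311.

ord(311) | φ(542) = φ(2)·φ(271) = 1·270 = 270 = 2 · 3^3 · 5.
Divisors of 270: 1, 2, 3, 5, 6, 9, 10, 15, 18, 27, 30, 45, 54, 90, 135, 270.
Evaluate successive powers at the divisors of 270:
311^1 ≡ 311 (mod 542)
311^2 ≡ 245 (mod 542)
311^3 ≡ 315 (mod 542)
311^5 ≡ 211 (mod 542)
311^6 ≡ 39 (mod 542)
311^9 ≡ 361 (mod 542)
311^10 ≡ 77 (mod 542)
311^15 ≡ 529 (mod 542)
311^18 ≡ 241 (mod 542)
311^27 ≡ 281 (mod 542)
311^30 ≡ 169 (mod 542)
311^45 ≡ 513 (mod 542)
311^54 ≡ 371 (mod 542)
311^90 ≡ 299 (mod 542)
311^135 ≡ 1 (mod 542) ✓
Therefore the multiplicative order of 311 modulo 542 is 135.

135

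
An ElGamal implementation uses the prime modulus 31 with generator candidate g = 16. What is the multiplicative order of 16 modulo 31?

5

The order of 16 must divide φ(31) = 31 − 1 = 30 = 2 · 3 · 5.
Divisors of 30: 1, 2, 3, 5, 6, 10, 15, 30.
Compute 16^d (mod 31) for the divisors d until we hit 1:
16^1 ≡ 16 (mod 31)
16^2 ≡ 8 (mod 31)
16^3 ≡ 4 (mod 31)
16^5 ≡ 1 (mod 31) ✓
So ord_31(16) = 5.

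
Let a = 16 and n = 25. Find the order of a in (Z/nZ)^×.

5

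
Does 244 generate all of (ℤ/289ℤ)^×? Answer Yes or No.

Yes

φ(289) = φ(17^2) = 17·(17−1) = 272 = 2^4 · 17.
It suffices to check that the order of 244 is not a proper divisor of 272: compute 244^(272/q) for q ∈ {2, 17}.
244^136 ≡ 288 (mod 289)  [q = 2: ≢ 1 ✓]
244^16 ≡ 256 (mod 289)  [q = 17: ≢ 1 ✓]
All checks pass, so 244 has order 272 and is a primitive root modulo 289.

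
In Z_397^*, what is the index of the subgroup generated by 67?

ord(67) | φ(397) = 397 − 1 = 396 = 2^2 · 3^2 · 11.
Divisors of 396: 1, 2, 3, 4, 6, 9, 11, 12, 18, 22, 33, 36, 44, 66, 99, 132, 198, 396.
Evaluate successive powers at the divisors of 396:
67^1 ≡ 67 (mod 397)
67^2 ≡ 122 (mod 397)
67^3 ≡ 234 (mod 397)
67^4 ≡ 195 (mod 397)
67^6 ≡ 367 (mod 397)
67^9 ≡ 126 (mod 397)
67^11 ≡ 286 (mod 397)
67^12 ≡ 106 (mod 397)
67^18 ≡ 393 (mod 397)
67^22 ≡ 14 (mod 397)
67^33 ≡ 34 (mod 397)
67^36 ≡ 16 (mod 397)
67^44 ≡ 196 (mod 397)
67^66 ≡ 362 (mod 397)
67^99 ≡ 1 (mod 397) ✓
So ord_397(67) = 99, hence |⟨67⟩| = 99.
The index is φ(397) / ord(67) = 396 / 99 = 4.

4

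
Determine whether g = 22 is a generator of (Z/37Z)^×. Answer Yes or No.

φ(37) = 37 − 1 = 36 = 2^2 · 3^2.
Test 22^(36/q) mod 37 for each prime factor q of 36:
22^18 ≡ 36 (mod 37)  [q = 2: ≢ 1 ✓]
22^12 ≡ 26 (mod 37)  [q = 3: ≢ 1 ✓]
All checks pass, so 22 has order 36 and is a primitive root modulo 37.

Yes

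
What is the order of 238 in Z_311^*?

310

The order of 238 must divide φ(311) = 311 − 1 = 310 = 2 · 5 · 31.
Divisors of 310: 1, 2, 5, 10, 31, 62, 155, 310.
Compute 238^d (mod 311) for the divisors d until we hit 1:
238^1 ≡ 238 (mod 311)
238^2 ≡ 42 (mod 311)
238^5 ≡ 293 (mod 311)
238^10 ≡ 13 (mod 311)
238^31 ≡ 95 (mod 311)
238^62 ≡ 6 (mod 311)
238^155 ≡ 310 (mod 311)
238^310 ≡ 1 (mod 311) ✓
The smallest such exponent is 310, so the order of 238 is 310.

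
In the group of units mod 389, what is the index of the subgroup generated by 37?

Since 37 ∈ (Z/389Z)^×, its order divides φ(389) = 389 − 1 = 388 = 2^2 · 97.
Divisors of 388: 1, 2, 4, 97, 194, 388.
Test each divisor d:
37^1 ≡ 37
37^2 ≡ 202
37^4 ≡ 348
37^97 ≡ 274
37^194 ≡ 388
37^388 ≡ 1
The order of 37 is 388, so the subgroup it generates has 388 elements.
The index is φ(389) / ord(37) = 388 / 388 = 1.

1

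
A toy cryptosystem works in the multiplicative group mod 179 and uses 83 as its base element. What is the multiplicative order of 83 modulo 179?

The order of 83 must divide φ(179) = 179 − 1 = 178 = 2 · 89.
Divisors of 178: 1, 2, 89, 178.
Check 83^d mod 179 for each divisor in increasing order:
83^1 ≡ 83
83^2 ≡ 87
83^89 ≡ 1
Hence ord(83) = 89.

89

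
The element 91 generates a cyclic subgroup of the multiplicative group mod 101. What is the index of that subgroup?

25

Since 91 ∈ (Z/101Z)^×, its order divides φ(101) = 101 − 1 = 100 = 2^2 · 5^2.
Divisors of 100: 1, 2, 4, 5, 10, 20, 25, 50, 100.
Evaluate successive powers at the divisors of 100:
91^1 ≡ 91 (mod 101)
91^2 ≡ 100 (mod 101)
91^4 ≡ 1 (mod 101) ✓
Thus |⟨91⟩| = ord(91) = 4.
[(Z/101Z)^× : ⟨91⟩] = 100/4 = 25.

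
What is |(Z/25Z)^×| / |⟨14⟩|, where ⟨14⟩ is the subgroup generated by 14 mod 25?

The order of 14 must divide φ(25) = φ(5^2) = 5·(5−1) = 20 = 2^2 · 5.
Divisors of 20: 1, 2, 4, 5, 10, 20.
Compute 14^d (mod 25) for the divisors d until we hit 1:
14^1 ≡ 14
14^2 ≡ 21
14^4 ≡ 16
14^5 ≡ 24
14^10 ≡ 1
The order of 14 is 10, so the subgroup it generates has 10 elements.
The index is φ(25) / ord(14) = 20 / 10 = 2.

2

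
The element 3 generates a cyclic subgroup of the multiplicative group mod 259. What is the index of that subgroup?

By Lagrange's theorem, ord_259(3) divides φ(259) = φ(7·37) = (7−1)·(37−1) = 6·36 = 216 = 2^3 · 3^3.
Divisors of 216: 1, 2, 3, 4, 6, 8, 9, 12, 18, 24, 27, 36, 54, 72, 108, 216.
Compute 3^d (mod 259) for the divisors d until we hit 1:
3^1 ≡ 3 (mod 259)
3^2 ≡ 9 (mod 259)
3^3 ≡ 27 (mod 259)
3^4 ≡ 81 (mod 259)
3^6 ≡ 211 (mod 259)
3^8 ≡ 86 (mod 259)
3^9 ≡ 258 (mod 259)
3^12 ≡ 232 (mod 259)
3^18 ≡ 1 (mod 259) ✓
So ord_259(3) = 18, hence |⟨3⟩| = 18.
The index is φ(259) / ord(3) = 216 / 18 = 12.

12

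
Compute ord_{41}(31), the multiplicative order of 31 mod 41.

By Lagrange's theorem, ord_41(31) divides φ(41) = 41 − 1 = 40 = 2^3 · 5.
Divisors of 40: 1, 2, 4, 5, 8, 10, 20, 40.
Check 31^d mod 41 for each divisor in increasing order:
31^1 ≡ 31 (mod 41)
31^2 ≡ 18 (mod 41)
31^4 ≡ 37 (mod 41)
31^5 ≡ 40 (mod 41)
31^8 ≡ 16 (mod 41)
31^10 ≡ 1 (mod 41) ✓
Hence ord(31) = 10.

10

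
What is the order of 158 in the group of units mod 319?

By Lagrange's theorem, ord_319(158) divides φ(319) = φ(11·29) = (11−1)·(29−1) = 10·28 = 280 = 2^3 · 5 · 7.
Divisors of 280: 1, 2, 4, 5, 7, 8, 10, 14, 20, 28, 35, 40, 56, 70, 140, 280.
Check 158^d mod 319 for each divisor in increasing order:
158^1 ≡ 158
158^2 ≡ 82
158^4 ≡ 25
158^5 ≡ 122
158^7 ≡ 115
158^8 ≡ 306
158^10 ≡ 210
158^14 ≡ 146
158^20 ≡ 78
158^28 ≡ 262
158^35 ≡ 144
158^40 ≡ 23
158^56 ≡ 59
158^70 ≡ 1
Therefore the multiplicative order of 158 modulo 319 is 70.

70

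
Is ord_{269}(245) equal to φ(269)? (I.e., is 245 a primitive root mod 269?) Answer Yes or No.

No

φ(269) = 269 − 1 = 268 = 2^2 · 67.
Test 245^(268/q) mod 269 for each prime factor q of 268:
245^134 ≡ 1 (mod 269)  [q = 2: ≡ 1 ✗]
245^4 ≡ 99 (mod 269)  [q = 67: ≢ 1 ✓]
The check at q = 2 fails, so 245 generates a proper subgroup.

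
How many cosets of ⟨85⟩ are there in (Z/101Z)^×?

2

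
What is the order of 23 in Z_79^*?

Since 23 ∈ (Z/79Z)^×, its order divides φ(79) = 79 − 1 = 78 = 2 · 3 · 13.
Divisors of 78: 1, 2, 3, 6, 13, 26, 39, 78.
Evaluate successive powers at the divisors of 78:
23^1 ≡ 23
23^2 ≡ 55
23^3 ≡ 1
So ord_79(23) = 3.

3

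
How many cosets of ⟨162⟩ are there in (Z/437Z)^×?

Since 162 ∈ (Z/437Z)^×, its order divides φ(437) = φ(19·23) = (19−1)·(23−1) = 18·22 = 396 = 2^2 · 3^2 · 11.
Divisors of 396: 1, 2, 3, 4, 6, 9, 11, 12, 18, 22, 33, 36, 44, 66, 99, 132, 198, 396.
Compute 162^d (mod 437) for the divisors d until we hit 1:
162^1 ≡ 162 (mod 437)
162^2 ≡ 24 (mod 437)
162^3 ≡ 392 (mod 437)
162^4 ≡ 139 (mod 437)
162^6 ≡ 277 (mod 437)
162^9 ≡ 208 (mod 437)
162^11 ≡ 185 (mod 437)
162^12 ≡ 254 (mod 437)
162^18 ≡ 1 (mod 437) ✓
The order of 162 is 18, so the subgroup it generates has 18 elements.
Index = |(Z/437Z)^×| / |⟨162⟩| = 396 / 18 = 22.

22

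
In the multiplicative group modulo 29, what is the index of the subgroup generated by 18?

1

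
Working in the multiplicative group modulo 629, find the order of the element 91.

144

ord(91) | φ(629) = φ(17·37) = (17−1)·(37−1) = 16·36 = 576 = 2^6 · 3^2.
Divisors of 576: 1, 2, 3, 4, 6, 8, 9, 12, 16, 18, 24, 32, 36, 48, 64, 72, 96, 144, 192, 288, 576.
Evaluate successive powers at the divisors of 576:
91^1 ≡ 91 (mod 629)
91^2 ≡ 104 (mod 629)
91^3 ≡ 29 (mod 629)
91^4 ≡ 123 (mod 629)
91^6 ≡ 212 (mod 629)
91^8 ≡ 33 (mod 629)
91^9 ≡ 487 (mod 629)
91^12 ≡ 285 (mod 629)
91^16 ≡ 460 (mod 629)
91^18 ≡ 36 (mod 629)
91^24 ≡ 84 (mod 629)
91^32 ≡ 256 (mod 629)
91^36 ≡ 38 (mod 629)
91^48 ≡ 137 (mod 629)
91^64 ≡ 120 (mod 629)
91^72 ≡ 186 (mod 629)
91^96 ≡ 528 (mod 629)
91^144 ≡ 1 (mod 629) ✓
Hence ord(91) = 144.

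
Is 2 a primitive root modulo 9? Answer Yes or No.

Yes

φ(9) = φ(3^2) = 3·(3−1) = 6 = 2 · 3.
Test 2^(6/q) mod 9 for each prime factor q of 6:
2^3 ≡ 8 (mod 9)  [q = 2: ≢ 1 ✓]
2^2 ≡ 4 (mod 9)  [q = 3: ≢ 1 ✓]
Every test exponent gives a nontrivial residue, hence 2 generates the full group.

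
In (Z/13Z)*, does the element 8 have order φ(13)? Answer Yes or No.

φ(13) = 13 − 1 = 12 = 2^2 · 3.
It suffices to check that the order of 8 is not a proper divisor of 12: compute 8^(12/q) for q ∈ {2, 3}.
8^6 ≡ 12 (mod 13)  [q = 2: ≢ 1 ✓]
8^4 ≡ 1 (mod 13)  [q = 3: ≡ 1 ✗]
The check at q = 3 fails, so 8 generates a proper subgroup.

No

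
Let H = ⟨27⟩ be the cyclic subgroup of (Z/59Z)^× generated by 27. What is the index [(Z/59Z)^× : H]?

ord(27) | φ(59) = 59 − 1 = 58 = 2 · 29.
Divisors of 58: 1, 2, 29, 58.
Compute 27^d (mod 59) for the divisors d until we hit 1:
27^1 ≡ 27 (mod 59)
27^2 ≡ 21 (mod 59)
27^29 ≡ 1 (mod 59) ✓
Thus |⟨27⟩| = ord(27) = 29.
The index is φ(59) / ord(27) = 58 / 29 = 2.

2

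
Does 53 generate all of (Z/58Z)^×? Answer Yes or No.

No

φ(58) = φ(2)·φ(29) = 1·28 = 28 = 2^2 · 7.
53 is a primitive root mod 58 iff 53^(φ(58)/q) ≢ 1 for every prime q | φ(58), i.e. q ∈ {2, 7}.
53^14 ≡ 1 (mod 58)  [q = 2: ≡ 1 ✗]
53^4 ≡ 45 (mod 58)  [q = 7: ≢ 1 ✓]
The check at q = 2 fails, so 53 generates a proper subgroup.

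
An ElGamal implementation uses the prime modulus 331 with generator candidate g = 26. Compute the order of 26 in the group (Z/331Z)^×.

Since 26 ∈ (Z/331Z)^×, its order divides φ(331) = 331 − 1 = 330 = 2 · 3 · 5 · 11.
Divisors of 330: 1, 2, 3, 5, 6, 10, 11, 15, 22, 30, 33, 55, 66, 110, 165, 330.
Compute 26^d (mod 331) for the divisors d until we hit 1:
26^1 ≡ 26
26^2 ≡ 14
26^3 ≡ 33
26^5 ≡ 131
26^6 ≡ 96
26^10 ≡ 280
26^11 ≡ 329
26^15 ≡ 270
26^22 ≡ 4
26^30 ≡ 80
26^33 ≡ 323
26^55 ≡ 299
26^66 ≡ 64
26^110 ≡ 31
26^165 ≡ 1
Therefore the multiplicative order of 26 modulo 331 is 165.

165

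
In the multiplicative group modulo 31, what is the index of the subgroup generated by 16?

ord(16) | φ(31) = 31 − 1 = 30 = 2 · 3 · 5.
Divisors of 30: 1, 2, 3, 5, 6, 10, 15, 30.
Evaluate successive powers at the divisors of 30:
16^1 ≡ 16 (mod 31)
16^2 ≡ 8 (mod 31)
16^3 ≡ 4 (mod 31)
16^5 ≡ 1 (mod 31) ✓
The order of 16 is 5, so the subgroup it generates has 5 elements.
Index = |(Z/31Z)^×| / |⟨16⟩| = 30 / 5 = 6.

6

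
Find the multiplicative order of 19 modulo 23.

22

ord(19) | φ(23) = 23 − 1 = 22 = 2 · 11.
Divisors of 22: 1, 2, 11, 22.
Evaluate successive powers at the divisors of 22:
19^1 ≡ 19 (mod 23)
19^2 ≡ 16 (mod 23)
19^11 ≡ 22 (mod 23)
19^22 ≡ 1 (mod 23) ✓
So ord_23(19) = 22.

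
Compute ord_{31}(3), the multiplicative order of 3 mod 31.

ord(3) | φ(31) = 31 − 1 = 30 = 2 · 3 · 5.
Divisors of 30: 1, 2, 3, 5, 6, 10, 15, 30.
Test each divisor d:
3^1 ≡ 3
3^2 ≡ 9
3^3 ≡ 27
3^5 ≡ 26
3^6 ≡ 16
3^10 ≡ 25
3^15 ≡ 30
3^30 ≡ 1
The smallest such exponent is 30, so the order of 3 is 30.

30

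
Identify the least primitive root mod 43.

φ(43) = 43 − 1 = 42 = 2 · 3 · 7.
g is a primitive root iff g^(42/q) ≢ 1 (mod 43) for each prime q ∈ {2, 3, 7}.
g = 2: 2^21 ≡ 42; 2^14 ≡ 1 — hits 1, so not a primitive root.
g = 3: 3^21 ≡ 42; 3^14 ≡ 36; 3^6 ≡ 41 — none is 1, so 3 is a primitive root.
Hence the least primitive root of 43 is 3.

3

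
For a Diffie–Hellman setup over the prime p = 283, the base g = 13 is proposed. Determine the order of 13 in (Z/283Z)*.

141

ord(13) | φ(283) = 283 − 1 = 282 = 2 · 3 · 47.
Divisors of 282: 1, 2, 3, 6, 47, 94, 141, 282.
Check 13^d mod 283 for each divisor in increasing order:
13^1 ≡ 13 (mod 283)
13^2 ≡ 169 (mod 283)
13^3 ≡ 216 (mod 283)
13^6 ≡ 244 (mod 283)
13^47 ≡ 238 (mod 283)
13^94 ≡ 44 (mod 283)
13^141 ≡ 1 (mod 283) ✓
Hence ord(13) = 141.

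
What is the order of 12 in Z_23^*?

11

The order of 12 must divide φ(23) = 23 − 1 = 22 = 2 · 11.
Divisors of 22: 1, 2, 11, 22.
Test each divisor d:
12^1 ≡ 12
12^2 ≡ 6
12^11 ≡ 1
The smallest such exponent is 11, so the order of 12 is 11.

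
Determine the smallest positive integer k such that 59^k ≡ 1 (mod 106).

Since 59 ∈ (Z/106Z)^×, its order divides φ(106) = φ(2)·φ(53) = 1·52 = 52 = 2^2 · 13.
Divisors of 52: 1, 2, 4, 13, 26, 52.
Check 59^d mod 106 for each divisor in increasing order:
59^1 ≡ 59 (mod 106)
59^2 ≡ 89 (mod 106)
59^4 ≡ 77 (mod 106)
59^13 ≡ 105 (mod 106)
59^26 ≡ 1 (mod 106) ✓
So ord_106(59) = 26.

26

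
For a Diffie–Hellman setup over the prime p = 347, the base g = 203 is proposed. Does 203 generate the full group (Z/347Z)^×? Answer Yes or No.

Yes

φ(347) = 347 − 1 = 346 = 2 · 173.
Test 203^(346/q) mod 347 for each prime factor q of 346:
203^173 ≡ 346 (mod 347)  [q = 2: ≢ 1 ✓]
203^2 ≡ 263 (mod 347)  [q = 173: ≢ 1 ✓]
Every test exponent gives a nontrivial residue, hence 203 generates the full group.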